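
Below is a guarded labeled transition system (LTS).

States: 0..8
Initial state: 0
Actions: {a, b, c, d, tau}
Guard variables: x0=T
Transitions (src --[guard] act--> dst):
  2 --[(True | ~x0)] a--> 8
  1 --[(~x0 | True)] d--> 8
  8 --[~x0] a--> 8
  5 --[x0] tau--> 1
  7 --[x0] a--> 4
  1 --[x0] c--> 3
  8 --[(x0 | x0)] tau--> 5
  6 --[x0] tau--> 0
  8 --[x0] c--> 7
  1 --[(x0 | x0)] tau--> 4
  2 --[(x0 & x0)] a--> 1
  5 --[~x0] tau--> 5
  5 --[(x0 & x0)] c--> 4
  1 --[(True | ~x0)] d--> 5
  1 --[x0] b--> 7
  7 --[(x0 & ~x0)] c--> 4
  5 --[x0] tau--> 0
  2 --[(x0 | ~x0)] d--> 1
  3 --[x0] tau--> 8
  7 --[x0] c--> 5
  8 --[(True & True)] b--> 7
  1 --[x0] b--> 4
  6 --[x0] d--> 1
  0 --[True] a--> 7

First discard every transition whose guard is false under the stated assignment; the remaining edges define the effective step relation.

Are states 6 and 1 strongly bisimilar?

Compute ~ classes (split until stable):
  round 0: {{0,1,2,3,4,5,6,7,8}}
  round 1: {{0},{1},{2},{3},{4},{5},{6},{7},{8}}
stable after 2 split(s): 9 block(s)
class of 6: {6}; class of 1: {1}

Answer: NOT BISIMILAR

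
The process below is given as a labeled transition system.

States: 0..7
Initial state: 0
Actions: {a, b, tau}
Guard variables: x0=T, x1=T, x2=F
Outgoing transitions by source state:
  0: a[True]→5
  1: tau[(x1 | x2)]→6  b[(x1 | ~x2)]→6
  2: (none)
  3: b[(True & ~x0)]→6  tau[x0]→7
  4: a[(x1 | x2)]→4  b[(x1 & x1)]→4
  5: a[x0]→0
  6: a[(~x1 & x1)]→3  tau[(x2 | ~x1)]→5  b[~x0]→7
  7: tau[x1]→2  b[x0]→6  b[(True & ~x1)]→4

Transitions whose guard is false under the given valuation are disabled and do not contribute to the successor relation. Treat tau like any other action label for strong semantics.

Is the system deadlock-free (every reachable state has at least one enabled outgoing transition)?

Reach set: {0,5}
  0: a→5  [1 exit(s)]
  5: a→0  [1 exit(s)]

Answer: DEADLOCK-FREE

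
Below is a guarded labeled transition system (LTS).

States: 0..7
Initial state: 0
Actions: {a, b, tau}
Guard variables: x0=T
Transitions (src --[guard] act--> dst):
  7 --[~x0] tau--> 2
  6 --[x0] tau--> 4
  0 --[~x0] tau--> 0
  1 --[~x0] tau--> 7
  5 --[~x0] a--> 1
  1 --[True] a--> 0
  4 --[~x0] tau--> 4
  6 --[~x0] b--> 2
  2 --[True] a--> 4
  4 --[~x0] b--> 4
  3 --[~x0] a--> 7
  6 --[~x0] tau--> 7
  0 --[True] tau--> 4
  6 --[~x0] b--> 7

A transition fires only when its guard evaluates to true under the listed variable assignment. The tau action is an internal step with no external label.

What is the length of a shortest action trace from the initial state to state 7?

Answer: UNREACHABLE

Analysis:
Breadth-first toward 7:
  depth 0: {0}
  depth 1: {4}
7 never appears.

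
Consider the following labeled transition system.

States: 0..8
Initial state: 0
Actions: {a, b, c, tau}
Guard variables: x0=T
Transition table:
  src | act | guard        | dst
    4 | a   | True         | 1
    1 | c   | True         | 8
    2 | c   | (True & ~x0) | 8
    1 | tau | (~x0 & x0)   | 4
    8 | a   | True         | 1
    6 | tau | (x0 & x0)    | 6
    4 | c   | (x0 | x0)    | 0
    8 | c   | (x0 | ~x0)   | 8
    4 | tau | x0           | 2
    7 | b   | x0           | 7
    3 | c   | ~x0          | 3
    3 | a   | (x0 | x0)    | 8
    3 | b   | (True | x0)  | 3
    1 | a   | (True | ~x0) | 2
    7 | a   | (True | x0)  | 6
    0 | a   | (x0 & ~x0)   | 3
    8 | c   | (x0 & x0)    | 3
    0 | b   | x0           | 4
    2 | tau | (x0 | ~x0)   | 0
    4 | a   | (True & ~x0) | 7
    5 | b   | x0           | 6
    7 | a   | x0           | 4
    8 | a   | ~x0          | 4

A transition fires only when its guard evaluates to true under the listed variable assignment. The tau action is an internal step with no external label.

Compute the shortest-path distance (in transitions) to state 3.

Answer: 4

Analysis:
Layered search for 3:
  L0 = {0}
  L1 = {4}
  L2 = {1,2}
  L3 = {8}
  L4 = {3}
depth(3)=4, e.g. b·a·c·c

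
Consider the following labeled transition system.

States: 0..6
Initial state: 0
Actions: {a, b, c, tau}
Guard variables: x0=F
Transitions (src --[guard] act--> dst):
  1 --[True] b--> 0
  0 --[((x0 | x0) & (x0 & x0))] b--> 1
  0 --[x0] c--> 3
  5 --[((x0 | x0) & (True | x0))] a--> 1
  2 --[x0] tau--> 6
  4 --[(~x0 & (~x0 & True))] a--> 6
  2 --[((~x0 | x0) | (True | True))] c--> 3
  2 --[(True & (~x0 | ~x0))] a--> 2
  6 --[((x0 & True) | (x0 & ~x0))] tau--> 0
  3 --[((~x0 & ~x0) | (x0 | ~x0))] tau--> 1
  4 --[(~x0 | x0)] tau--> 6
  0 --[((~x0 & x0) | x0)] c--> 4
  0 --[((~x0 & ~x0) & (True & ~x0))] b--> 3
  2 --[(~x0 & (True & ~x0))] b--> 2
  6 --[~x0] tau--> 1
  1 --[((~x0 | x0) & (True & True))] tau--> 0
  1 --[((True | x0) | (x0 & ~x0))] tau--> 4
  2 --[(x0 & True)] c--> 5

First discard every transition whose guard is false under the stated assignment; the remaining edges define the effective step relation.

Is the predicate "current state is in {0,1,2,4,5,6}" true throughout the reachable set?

Answer: INVARIANT VIOLATED at state 3

Analysis:
Safe = {0,1,2,4,5,6}
R = {0,1,3,4,6}
  0: ✓
  1: ✓
  3: VIOLATES
  4: ✓
  6: ✓
reach 3 via b — violates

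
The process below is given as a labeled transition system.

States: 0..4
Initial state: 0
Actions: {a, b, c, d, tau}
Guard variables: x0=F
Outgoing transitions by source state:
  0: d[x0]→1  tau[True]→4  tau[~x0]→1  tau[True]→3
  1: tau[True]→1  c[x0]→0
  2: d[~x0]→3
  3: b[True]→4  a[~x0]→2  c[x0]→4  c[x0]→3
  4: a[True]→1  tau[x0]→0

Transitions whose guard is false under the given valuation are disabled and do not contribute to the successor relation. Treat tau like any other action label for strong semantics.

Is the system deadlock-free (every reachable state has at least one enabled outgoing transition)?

Answer: DEADLOCK-FREE

Trace:
R = {0,1,2,3,4}
  0: tau→1  tau→3  tau→4  [3 out]
  1: tau→1  [1 out]
  2: d→3  [1 out]
  3: a→2  b→4  [2 out]
  4: a→1  [1 out]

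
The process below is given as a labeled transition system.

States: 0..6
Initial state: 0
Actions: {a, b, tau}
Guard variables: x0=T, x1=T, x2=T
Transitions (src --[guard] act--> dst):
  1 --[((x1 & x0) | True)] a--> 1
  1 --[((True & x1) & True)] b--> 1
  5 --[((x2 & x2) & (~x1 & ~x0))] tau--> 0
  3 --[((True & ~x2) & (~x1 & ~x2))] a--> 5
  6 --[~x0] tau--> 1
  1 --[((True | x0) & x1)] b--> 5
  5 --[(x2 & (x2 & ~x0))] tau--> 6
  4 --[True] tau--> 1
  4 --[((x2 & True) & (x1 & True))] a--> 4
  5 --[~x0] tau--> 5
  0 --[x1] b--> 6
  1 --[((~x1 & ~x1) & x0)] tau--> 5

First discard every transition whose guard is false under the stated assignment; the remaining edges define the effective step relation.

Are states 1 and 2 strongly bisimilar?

Answer: NOT BISIMILAR

Analysis:
Refine partition for ~:
  P[0] = {{0,1,2,3,4,5,6}}
  P[1] = {{0},{1},{2,3,5,6},{4}}
stable after 2 split(s): 4 block(s)
1∈{1}, 2∈{2,3,5,6}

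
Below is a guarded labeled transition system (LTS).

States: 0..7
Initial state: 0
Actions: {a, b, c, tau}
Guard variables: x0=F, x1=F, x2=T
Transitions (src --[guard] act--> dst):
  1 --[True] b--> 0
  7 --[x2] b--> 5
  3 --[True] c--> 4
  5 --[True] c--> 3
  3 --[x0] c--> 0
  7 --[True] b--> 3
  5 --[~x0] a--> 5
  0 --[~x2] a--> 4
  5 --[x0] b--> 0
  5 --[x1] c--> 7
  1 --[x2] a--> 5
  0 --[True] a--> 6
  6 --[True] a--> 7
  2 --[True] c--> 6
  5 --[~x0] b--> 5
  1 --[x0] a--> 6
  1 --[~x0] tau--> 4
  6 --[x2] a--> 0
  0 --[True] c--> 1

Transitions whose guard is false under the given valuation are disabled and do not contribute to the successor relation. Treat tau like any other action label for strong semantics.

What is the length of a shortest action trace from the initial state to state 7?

Layered search for 7:
  L0 = {0}
  L1 = {1,6}
  L2 = {4,5,7}
depth(7)=2, e.g. a·a

Answer: 2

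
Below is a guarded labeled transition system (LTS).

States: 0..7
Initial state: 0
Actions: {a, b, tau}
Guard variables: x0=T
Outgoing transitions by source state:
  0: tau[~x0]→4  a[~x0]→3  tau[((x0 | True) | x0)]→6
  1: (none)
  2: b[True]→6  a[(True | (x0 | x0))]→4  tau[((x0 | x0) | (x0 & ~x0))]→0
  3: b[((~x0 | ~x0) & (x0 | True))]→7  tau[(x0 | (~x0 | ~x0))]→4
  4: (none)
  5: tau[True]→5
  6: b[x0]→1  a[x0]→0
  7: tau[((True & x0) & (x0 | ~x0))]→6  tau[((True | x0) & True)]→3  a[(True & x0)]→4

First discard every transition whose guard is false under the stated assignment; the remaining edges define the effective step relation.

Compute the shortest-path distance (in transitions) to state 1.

BFS to 1:
  Layer 0: {0}
  Layer 1: {6}
  Layer 2: {1}
depth(1)=2, e.g. tau·b

Answer: 2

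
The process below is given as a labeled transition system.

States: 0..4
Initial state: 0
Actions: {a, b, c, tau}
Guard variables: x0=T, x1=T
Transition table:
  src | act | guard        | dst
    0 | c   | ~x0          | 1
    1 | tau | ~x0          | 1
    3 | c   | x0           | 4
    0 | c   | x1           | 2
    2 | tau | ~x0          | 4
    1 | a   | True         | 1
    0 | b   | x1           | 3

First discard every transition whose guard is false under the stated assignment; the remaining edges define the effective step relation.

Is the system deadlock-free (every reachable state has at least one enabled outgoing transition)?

Reach set: {0,2,3,4}
  0: b→3  c→2  [deg 2]
  2: ∅  [STUCK]
  3: c→4  [deg 1]
  4: ∅  [STUCK]
Path to 2: c

Answer: DEADLOCK at state 2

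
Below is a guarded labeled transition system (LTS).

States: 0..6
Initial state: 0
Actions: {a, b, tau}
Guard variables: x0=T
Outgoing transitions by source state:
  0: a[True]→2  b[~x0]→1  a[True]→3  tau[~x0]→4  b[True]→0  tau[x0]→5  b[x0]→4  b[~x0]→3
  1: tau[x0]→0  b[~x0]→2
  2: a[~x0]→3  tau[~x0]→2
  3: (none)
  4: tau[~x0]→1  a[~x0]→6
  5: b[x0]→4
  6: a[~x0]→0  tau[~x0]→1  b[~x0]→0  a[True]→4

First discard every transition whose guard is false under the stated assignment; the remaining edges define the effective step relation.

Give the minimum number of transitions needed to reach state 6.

Layered search for 6:
  Layer 0: {0}
  Layer 1: {2,3,4,5}
6 never appears.

Answer: UNREACHABLE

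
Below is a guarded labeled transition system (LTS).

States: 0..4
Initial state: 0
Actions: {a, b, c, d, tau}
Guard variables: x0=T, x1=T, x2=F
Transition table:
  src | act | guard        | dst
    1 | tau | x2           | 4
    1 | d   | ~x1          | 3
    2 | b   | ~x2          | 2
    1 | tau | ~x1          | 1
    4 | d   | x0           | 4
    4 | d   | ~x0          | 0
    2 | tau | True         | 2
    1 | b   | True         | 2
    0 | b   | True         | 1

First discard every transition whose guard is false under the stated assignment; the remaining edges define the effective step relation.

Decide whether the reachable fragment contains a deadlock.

Answer: DEADLOCK-FREE

Trace:
Reachable = {0,1,2}
  0: b→1  [deg 1]
  1: b→2  [deg 1]
  2: b→2  tau→2  [deg 2]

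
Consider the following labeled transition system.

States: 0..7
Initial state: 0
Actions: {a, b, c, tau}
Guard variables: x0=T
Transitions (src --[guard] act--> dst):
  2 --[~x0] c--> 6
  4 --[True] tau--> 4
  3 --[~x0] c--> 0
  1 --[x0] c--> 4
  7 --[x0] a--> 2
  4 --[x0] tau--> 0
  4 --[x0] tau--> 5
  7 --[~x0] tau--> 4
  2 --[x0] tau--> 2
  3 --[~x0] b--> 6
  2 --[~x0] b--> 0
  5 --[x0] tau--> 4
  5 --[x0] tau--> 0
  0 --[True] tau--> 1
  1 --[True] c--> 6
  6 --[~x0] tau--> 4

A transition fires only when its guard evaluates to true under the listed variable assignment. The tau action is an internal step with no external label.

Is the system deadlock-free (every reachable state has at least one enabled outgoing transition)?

Reach set: {0,1,4,5,6}
  0: tau→1  [1 out]
  1: c→4  c→6  [2 out]
  4: tau→0  tau→4  tau→5  [3 out]
  5: tau→0  tau→4  [2 out]
  6: ∅  [STUCK]
Path to 6: tau·c

Answer: DEADLOCK at state 6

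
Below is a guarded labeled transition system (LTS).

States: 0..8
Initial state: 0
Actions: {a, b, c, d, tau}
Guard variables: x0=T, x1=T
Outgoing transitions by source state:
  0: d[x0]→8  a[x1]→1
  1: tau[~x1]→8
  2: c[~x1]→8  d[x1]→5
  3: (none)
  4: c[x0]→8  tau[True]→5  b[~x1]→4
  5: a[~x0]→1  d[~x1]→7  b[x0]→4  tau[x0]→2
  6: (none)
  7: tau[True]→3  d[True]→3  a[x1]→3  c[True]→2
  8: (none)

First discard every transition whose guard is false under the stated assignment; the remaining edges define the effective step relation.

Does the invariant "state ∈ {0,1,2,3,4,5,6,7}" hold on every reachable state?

Answer: INVARIANT VIOLATED at state 8

Working:
Inv-set: {0,1,2,3,4,5,6,7}
R = {0,1,8}
  0: ✓
  1: ✓
  8: VIOLATES
counterexample path to 8: d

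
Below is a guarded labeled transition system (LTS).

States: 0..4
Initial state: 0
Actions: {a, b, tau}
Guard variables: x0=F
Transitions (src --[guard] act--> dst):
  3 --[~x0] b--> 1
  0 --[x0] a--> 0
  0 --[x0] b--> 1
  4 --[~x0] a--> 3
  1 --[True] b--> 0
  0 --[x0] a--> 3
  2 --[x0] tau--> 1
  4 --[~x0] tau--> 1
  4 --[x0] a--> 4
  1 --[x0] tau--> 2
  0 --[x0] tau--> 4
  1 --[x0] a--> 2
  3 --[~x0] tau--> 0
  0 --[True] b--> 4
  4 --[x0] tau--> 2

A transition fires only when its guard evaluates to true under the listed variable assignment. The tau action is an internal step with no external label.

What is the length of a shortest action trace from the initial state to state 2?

BFS to 2:
  depth 0: {0}
  depth 1: {4}
  depth 2: {1,3}
2 never appears.

Answer: UNREACHABLE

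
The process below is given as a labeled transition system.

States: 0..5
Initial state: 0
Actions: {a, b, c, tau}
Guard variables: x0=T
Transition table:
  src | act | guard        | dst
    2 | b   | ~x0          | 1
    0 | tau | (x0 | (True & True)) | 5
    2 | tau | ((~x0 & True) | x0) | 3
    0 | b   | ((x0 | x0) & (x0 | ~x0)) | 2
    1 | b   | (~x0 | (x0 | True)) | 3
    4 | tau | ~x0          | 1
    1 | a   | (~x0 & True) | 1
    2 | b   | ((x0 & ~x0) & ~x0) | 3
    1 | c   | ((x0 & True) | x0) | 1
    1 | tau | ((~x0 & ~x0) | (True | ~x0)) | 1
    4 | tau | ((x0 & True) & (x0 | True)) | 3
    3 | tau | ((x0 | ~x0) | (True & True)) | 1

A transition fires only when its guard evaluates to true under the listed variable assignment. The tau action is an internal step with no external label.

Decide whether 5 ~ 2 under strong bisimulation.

Answer: NOT BISIMILAR

Working:
Compute ~ classes (split until stable):
  P[0] = {{0,1,2,3,4,5}}
  P[1] = {{0},{1},{2,3,4},{5}}
  P[2] = {{0},{1},{2,4},{3},{5}}
Fixed point at round 3; 5 class(es).
class of 5: {5}; class of 2: {2,4}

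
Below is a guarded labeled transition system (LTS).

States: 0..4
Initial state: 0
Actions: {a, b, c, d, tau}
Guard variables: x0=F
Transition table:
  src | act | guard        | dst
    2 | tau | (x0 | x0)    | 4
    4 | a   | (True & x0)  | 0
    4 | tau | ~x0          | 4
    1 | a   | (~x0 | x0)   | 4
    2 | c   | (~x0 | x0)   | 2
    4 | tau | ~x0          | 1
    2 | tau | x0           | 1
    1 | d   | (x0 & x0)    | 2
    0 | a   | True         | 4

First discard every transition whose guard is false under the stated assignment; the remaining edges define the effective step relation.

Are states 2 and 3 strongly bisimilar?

Refine partition for ~:
  P[0] = {{0,1,2,3,4}}
  P[1] = {{0,1},{2},{3},{4}}
stable after 2 split(s): 4 block(s)
2∈{2}, 3∈{3}

Answer: NOT BISIMILAR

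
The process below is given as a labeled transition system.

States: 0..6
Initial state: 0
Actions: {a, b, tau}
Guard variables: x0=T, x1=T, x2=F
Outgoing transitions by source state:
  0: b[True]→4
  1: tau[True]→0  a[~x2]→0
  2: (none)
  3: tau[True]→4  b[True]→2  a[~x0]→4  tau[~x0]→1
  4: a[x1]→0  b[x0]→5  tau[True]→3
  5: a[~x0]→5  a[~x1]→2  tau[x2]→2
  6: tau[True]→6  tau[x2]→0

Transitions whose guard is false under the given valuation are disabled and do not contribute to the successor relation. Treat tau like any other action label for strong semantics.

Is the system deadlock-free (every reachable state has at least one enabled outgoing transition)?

Answer: DEADLOCK at state 2

Working:
R = {0,2,3,4,5}
  0: b→4  [1 exit(s)]
  2: ∅  [no exit]
  3: b→2  tau→4  [2 exit(s)]
  4: a→0  b→5  tau→3  [3 exit(s)]
  5: ∅  [no exit]
Path to 2: b·tau·b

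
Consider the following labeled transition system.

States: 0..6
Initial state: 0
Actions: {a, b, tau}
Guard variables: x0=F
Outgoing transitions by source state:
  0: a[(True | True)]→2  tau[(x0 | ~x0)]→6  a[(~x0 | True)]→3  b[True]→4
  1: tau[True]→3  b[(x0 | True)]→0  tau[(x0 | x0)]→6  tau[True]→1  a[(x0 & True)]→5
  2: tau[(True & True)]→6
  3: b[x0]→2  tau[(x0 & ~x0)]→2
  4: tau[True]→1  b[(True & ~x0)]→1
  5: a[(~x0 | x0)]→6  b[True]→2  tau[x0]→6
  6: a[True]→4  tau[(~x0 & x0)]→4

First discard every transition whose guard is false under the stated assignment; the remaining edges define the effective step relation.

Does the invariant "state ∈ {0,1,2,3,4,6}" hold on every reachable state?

Answer: INVARIANT HOLDS

Trace:
Safe = {0,1,2,3,4,6}
R = {0,1,2,3,4,6}
  0: ok
  1: ok
  2: ok
  3: ok
  4: ok
  6: ok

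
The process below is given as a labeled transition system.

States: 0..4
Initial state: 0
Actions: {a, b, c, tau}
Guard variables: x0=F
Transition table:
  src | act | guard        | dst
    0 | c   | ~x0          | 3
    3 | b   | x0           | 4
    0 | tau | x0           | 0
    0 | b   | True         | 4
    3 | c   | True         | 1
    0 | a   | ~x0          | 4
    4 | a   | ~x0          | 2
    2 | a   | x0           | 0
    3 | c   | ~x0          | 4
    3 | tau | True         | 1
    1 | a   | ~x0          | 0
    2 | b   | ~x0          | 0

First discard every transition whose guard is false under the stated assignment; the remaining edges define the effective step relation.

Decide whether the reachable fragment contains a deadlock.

Answer: DEADLOCK-FREE

Working:
Reachable = {0,1,2,3,4}
  0: a→4  b→4  c→3  [deg 3]
  1: a→0  [deg 1]
  2: b→0  [deg 1]
  3: c→1  c→4  tau→1  [deg 3]
  4: a→2  [deg 1]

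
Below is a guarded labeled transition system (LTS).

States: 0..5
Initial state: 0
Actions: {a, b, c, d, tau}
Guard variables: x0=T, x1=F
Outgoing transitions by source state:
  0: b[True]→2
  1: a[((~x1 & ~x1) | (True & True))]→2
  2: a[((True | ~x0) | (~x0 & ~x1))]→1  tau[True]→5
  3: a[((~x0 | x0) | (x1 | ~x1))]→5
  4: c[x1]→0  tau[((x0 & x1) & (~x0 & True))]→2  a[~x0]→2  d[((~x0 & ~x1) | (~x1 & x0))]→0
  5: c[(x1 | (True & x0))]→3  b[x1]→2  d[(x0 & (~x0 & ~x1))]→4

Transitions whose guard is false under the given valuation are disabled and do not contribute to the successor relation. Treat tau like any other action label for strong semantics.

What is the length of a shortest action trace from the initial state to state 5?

Answer: 2

Analysis:
BFS to 5:
  L0 = {0}
  L1 = {2}
  L2 = {1,5}
5 enters at depth 2; path b·tau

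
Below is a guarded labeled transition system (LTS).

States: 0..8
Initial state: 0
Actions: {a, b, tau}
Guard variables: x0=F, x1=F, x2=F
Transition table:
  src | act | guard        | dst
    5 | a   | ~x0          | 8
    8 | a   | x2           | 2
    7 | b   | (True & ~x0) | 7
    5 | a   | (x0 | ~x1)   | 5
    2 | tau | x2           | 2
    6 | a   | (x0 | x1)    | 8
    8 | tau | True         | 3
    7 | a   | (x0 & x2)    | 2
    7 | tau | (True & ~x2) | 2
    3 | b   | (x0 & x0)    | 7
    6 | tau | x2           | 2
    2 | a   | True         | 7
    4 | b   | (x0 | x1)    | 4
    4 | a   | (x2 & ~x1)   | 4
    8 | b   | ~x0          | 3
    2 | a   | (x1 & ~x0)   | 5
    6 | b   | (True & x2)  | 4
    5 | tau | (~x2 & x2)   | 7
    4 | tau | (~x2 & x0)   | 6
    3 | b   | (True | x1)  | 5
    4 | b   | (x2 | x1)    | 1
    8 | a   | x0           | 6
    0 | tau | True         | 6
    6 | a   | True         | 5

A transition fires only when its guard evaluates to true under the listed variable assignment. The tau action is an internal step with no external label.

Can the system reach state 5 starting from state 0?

After dropping false guards: 10 live edges.
Layer 0: {0}
Layer 1: {6}  now seen {0,6}
Layer 2: {5}  now seen {0,5,6}
Layer 3: {8}  now seen {0,5,6,8}
Layer 4: {3}  now seen {0,3,5,6,8}
R = {0,3,5,6,8}
Path to 5: tau·a

Answer: REACHABLE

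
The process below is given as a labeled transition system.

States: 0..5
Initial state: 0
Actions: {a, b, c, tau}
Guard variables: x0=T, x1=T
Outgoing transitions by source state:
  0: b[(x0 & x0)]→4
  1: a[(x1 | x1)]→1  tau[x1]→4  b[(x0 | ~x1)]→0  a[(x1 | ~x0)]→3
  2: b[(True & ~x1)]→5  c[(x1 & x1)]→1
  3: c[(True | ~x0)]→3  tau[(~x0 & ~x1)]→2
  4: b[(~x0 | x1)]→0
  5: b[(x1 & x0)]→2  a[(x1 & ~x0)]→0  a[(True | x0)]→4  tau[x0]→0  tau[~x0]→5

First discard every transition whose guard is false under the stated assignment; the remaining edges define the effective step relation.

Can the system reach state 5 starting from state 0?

After dropping false guards: 11 live edges.
Layer 0: {0}
Layer 1: {4}  total {0,4}
R = {0,4}

Answer: UNREACHABLE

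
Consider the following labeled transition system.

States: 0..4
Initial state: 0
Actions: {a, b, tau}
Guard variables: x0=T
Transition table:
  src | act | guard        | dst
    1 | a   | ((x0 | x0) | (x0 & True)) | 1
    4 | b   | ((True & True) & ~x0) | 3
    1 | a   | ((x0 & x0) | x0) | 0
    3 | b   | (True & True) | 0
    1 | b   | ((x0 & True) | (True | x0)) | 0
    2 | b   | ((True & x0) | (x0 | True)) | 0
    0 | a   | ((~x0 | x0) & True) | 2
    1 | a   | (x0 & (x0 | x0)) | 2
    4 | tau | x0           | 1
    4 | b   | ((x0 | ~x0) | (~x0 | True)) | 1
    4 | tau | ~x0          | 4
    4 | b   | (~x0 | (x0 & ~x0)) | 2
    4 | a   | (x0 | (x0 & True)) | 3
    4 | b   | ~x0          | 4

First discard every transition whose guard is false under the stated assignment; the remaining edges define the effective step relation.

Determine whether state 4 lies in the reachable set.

Answer: UNREACHABLE

Working:
After dropping false guards: 10 live edges.
depth 0: {0}
depth 1: {2}  total {0,2}
Reachable = {0,2}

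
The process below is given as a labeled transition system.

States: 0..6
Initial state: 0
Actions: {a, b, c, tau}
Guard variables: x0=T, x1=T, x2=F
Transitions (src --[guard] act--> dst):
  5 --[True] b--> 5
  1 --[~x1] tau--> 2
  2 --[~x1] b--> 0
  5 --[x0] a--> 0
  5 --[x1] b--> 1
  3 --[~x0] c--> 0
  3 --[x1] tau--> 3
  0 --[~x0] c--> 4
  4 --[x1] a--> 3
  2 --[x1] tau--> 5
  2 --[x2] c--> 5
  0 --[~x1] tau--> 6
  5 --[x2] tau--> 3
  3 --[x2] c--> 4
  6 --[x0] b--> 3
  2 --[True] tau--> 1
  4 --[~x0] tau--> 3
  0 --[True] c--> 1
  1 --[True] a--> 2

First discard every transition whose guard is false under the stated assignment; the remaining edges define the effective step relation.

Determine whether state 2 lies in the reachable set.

Guard filter leaves 10 enabled edge(s).
L0 = {0}
L1 = {1}  now seen {0,1}
L2 = {2}  now seen {0,1,2}
L3 = {5}  now seen {0,1,2,5}
Reachable = {0,1,2,5}
witness 2: c·a

Answer: REACHABLE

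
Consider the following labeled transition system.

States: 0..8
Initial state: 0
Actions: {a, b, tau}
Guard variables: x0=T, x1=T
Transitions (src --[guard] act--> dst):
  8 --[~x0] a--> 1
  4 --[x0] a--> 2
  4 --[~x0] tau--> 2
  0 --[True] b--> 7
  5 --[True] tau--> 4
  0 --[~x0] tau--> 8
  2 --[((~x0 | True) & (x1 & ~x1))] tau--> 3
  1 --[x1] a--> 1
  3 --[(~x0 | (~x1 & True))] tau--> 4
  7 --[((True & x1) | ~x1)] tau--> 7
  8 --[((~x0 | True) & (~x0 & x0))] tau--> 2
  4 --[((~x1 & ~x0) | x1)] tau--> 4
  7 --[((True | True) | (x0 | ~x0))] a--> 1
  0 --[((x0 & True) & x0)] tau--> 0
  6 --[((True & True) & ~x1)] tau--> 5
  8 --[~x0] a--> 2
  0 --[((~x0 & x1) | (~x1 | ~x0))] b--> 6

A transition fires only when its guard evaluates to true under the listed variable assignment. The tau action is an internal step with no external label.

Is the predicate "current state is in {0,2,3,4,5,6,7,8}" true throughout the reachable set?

Inv-set: {0,2,3,4,5,6,7,8}
Reachable = {0,1,7}
  0: ok
  1: VIOLATES
  7: ok
reach 1 via b·a — violates

Answer: INVARIANT VIOLATED at state 1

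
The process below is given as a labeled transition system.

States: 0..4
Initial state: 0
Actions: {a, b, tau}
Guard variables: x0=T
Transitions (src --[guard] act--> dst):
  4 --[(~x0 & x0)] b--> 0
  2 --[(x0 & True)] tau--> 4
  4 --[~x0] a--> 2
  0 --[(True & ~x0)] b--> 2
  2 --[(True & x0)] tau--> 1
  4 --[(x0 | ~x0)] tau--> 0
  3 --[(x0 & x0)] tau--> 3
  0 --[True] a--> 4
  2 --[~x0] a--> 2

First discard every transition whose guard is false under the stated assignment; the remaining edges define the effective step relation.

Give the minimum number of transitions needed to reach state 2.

BFS to 2:
  Layer 0: {0}
  Layer 1: {4}
2 never appears.

Answer: UNREACHABLE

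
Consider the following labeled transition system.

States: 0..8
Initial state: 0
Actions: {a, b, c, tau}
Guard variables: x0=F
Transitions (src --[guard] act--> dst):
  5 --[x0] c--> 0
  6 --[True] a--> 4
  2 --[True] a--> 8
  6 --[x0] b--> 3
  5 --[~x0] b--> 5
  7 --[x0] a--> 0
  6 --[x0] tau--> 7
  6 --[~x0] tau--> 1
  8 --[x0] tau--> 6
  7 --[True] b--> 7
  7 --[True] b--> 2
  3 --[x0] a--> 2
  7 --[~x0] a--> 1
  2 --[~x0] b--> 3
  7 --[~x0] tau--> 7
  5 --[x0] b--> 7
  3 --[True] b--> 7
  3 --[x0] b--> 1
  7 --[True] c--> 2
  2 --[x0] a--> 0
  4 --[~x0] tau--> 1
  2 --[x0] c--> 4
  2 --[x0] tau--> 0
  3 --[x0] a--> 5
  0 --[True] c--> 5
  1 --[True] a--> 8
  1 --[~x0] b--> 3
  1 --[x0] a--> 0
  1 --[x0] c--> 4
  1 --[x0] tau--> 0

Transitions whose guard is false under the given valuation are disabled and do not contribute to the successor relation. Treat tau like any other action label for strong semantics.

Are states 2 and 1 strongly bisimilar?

Bisimulation quotient by refinement:
  P[0] = {{0,1,2,3,4,5,6,7,8}}
  P[1] = {{0},{1,2},{3,5},{4},{6},{7},{8}}
  P[2] = {{0},{1,2},{3},{4},{5},{6},{7},{8}}
stable after 3 split(s): 8 block(s)
2∈{1,2}, 1∈{1,2}

Answer: BISIMILAR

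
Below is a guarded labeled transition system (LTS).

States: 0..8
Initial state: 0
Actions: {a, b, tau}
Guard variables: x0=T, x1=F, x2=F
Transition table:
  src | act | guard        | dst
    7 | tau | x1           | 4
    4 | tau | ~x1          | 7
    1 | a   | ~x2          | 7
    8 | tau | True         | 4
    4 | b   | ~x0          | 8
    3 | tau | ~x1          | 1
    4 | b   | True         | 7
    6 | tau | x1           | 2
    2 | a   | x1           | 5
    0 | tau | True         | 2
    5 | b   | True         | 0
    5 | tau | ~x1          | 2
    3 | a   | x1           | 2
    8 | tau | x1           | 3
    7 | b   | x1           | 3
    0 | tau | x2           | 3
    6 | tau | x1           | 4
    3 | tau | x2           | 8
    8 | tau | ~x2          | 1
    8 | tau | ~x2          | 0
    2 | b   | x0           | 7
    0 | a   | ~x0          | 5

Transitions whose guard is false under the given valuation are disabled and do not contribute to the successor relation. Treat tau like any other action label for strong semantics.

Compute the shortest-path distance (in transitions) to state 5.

BFS to 5:
  depth 0: {0}
  depth 1: {2}
  depth 2: {7}
5 never appears.

Answer: UNREACHABLE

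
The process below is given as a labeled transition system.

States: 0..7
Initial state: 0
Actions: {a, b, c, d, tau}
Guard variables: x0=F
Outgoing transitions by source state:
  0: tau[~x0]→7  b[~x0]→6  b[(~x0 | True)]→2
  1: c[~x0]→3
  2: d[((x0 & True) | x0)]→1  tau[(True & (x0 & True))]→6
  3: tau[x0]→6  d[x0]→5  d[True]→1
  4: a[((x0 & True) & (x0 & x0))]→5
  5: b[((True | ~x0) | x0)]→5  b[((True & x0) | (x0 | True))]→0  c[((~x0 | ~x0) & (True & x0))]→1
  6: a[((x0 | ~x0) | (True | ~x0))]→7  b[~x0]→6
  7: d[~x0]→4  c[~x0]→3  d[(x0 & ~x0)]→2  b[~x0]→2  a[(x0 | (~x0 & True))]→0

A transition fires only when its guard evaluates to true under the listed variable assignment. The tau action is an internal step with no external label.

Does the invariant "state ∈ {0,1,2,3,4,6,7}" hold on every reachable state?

Inv-set: {0,1,2,3,4,6,7}
Reach set: {0,1,2,3,4,6,7}
  0: ok
  1: ok
  2: ok
  3: ok
  4: ok
  6: ok
  7: ok

Answer: INVARIANT HOLDS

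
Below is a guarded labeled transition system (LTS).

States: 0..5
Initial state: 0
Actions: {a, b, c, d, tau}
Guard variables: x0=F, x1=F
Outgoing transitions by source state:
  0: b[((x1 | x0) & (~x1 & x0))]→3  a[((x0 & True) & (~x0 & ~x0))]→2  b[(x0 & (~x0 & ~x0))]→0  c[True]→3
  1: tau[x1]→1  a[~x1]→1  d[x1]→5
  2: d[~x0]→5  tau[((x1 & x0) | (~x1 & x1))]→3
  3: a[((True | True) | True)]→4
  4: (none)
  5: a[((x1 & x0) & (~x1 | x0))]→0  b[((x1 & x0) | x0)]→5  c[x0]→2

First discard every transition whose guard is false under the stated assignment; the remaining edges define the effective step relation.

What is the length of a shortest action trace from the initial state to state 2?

Answer: UNREACHABLE

Trace:
Layered search for 2:
  L0 = {0}
  L1 = {3}
  L2 = {4}
2 never appears.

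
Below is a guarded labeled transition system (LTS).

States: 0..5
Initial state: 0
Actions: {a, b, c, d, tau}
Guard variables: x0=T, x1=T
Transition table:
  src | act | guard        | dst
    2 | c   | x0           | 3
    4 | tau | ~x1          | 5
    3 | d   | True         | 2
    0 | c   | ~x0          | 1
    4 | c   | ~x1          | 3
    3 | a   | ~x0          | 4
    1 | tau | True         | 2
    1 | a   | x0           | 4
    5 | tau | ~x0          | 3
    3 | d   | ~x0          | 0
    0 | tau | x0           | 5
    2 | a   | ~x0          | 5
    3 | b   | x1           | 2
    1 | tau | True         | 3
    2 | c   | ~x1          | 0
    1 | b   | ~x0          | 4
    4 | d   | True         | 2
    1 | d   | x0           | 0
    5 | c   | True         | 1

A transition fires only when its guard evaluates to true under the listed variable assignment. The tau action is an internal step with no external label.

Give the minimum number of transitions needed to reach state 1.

Layered search for 1:
  L0 = {0}
  L1 = {5}
  L2 = {1}
1 enters at depth 2; path tau·c

Answer: 2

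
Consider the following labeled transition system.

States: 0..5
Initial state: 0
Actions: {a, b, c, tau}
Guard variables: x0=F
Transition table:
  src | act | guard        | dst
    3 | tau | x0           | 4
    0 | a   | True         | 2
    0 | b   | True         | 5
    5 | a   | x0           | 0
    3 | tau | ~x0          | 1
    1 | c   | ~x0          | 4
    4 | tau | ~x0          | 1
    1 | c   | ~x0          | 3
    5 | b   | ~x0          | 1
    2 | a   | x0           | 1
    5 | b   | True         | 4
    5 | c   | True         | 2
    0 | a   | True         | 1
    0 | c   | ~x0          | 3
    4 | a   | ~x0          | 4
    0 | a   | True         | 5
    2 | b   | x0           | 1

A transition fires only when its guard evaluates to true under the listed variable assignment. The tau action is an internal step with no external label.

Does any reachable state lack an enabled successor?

Reachable = {0,1,2,3,4,5}
  0: a→1  a→2  a→5  b→5  c→3  [5 out]
  1: c→3  c→4  [2 out]
  2: ∅  [STUCK]
  3: tau→1  [1 out]
  4: a→4  tau→1  [2 out]
  5: b→1  b→4  c→2  [3 out]
trace reaching 2: a

Answer: DEADLOCK at state 2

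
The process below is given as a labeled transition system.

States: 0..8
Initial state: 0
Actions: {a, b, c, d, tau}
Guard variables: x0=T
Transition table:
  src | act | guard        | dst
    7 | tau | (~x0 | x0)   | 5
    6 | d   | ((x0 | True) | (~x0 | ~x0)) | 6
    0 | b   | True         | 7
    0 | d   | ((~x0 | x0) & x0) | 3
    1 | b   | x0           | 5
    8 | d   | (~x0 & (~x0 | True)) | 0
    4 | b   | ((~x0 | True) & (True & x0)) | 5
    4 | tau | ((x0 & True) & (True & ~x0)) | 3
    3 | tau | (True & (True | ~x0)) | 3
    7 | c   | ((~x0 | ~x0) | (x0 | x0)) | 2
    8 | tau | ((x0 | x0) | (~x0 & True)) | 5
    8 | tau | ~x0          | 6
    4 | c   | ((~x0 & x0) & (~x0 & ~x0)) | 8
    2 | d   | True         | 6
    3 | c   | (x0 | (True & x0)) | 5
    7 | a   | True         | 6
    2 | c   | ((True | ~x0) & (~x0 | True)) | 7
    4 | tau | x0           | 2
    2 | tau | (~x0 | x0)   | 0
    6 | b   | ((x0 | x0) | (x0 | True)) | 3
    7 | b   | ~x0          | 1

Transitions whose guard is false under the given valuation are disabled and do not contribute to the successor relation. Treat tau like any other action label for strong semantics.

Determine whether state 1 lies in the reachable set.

After dropping false guards: 16 live edges.
L0 = {0}
L1 = {3,7}  now seen {0,3,7}
L2 = {2,5,6}  now seen {0,2,3,5,6,7}
Reach set: {0,2,3,5,6,7}

Answer: UNREACHABLE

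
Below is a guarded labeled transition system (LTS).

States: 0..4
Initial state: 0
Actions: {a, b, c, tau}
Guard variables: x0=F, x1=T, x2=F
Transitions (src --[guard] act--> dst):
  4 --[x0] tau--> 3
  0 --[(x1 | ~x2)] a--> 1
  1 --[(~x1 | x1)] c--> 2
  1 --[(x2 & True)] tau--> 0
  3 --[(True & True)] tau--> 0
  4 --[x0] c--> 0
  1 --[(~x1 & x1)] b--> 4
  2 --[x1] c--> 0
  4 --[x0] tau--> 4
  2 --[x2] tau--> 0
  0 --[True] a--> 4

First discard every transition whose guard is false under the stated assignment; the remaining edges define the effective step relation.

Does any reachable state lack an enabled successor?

Answer: DEADLOCK at state 4

Analysis:
R = {0,1,2,4}
  0: a→1  a→4  [deg 2]
  1: c→2  [deg 1]
  2: c→0  [deg 1]
  4: ∅  [deadlock]
witness 4: a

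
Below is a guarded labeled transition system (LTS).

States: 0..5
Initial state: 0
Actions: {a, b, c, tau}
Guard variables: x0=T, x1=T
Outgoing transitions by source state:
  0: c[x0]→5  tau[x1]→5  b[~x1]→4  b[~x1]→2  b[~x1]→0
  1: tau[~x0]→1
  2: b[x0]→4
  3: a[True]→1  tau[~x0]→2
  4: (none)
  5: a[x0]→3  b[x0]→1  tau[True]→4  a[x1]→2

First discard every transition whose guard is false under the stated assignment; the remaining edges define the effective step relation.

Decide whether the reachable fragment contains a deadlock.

Reach set: {0,1,2,3,4,5}
  0: c→5  tau→5  [2 out]
  1: ∅  [deadlock]
  2: b→4  [1 out]
  3: a→1  [1 out]
  4: ∅  [deadlock]
  5: a→2  a→3  b→1  tau→4  [4 out]
witness 1: c·b

Answer: DEADLOCK at state 1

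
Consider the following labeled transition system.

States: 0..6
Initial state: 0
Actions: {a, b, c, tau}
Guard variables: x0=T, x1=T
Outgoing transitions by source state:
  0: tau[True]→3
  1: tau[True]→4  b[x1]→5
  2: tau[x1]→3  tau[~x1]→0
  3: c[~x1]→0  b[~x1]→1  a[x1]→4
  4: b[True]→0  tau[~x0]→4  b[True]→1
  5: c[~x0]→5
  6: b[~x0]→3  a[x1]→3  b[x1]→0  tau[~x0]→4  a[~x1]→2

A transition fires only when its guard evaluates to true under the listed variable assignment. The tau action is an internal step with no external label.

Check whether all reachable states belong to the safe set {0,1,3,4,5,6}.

Answer: INVARIANT HOLDS

Trace:
Safe = {0,1,3,4,5,6}
Reach set: {0,1,3,4,5}
  0: ok
  1: ok
  3: ok
  4: ok
  5: ok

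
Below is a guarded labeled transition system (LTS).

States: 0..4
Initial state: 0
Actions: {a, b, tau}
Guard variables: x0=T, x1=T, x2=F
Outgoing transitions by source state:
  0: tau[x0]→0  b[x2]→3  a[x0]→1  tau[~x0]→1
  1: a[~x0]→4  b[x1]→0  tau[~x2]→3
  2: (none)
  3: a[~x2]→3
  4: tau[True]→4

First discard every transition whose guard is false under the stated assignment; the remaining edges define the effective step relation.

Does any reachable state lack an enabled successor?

Answer: DEADLOCK-FREE

Working:
Reachable = {0,1,3}
  0: a→1  tau→0  [deg 2]
  1: b→0  tau→3  [deg 2]
  3: a→3  [deg 1]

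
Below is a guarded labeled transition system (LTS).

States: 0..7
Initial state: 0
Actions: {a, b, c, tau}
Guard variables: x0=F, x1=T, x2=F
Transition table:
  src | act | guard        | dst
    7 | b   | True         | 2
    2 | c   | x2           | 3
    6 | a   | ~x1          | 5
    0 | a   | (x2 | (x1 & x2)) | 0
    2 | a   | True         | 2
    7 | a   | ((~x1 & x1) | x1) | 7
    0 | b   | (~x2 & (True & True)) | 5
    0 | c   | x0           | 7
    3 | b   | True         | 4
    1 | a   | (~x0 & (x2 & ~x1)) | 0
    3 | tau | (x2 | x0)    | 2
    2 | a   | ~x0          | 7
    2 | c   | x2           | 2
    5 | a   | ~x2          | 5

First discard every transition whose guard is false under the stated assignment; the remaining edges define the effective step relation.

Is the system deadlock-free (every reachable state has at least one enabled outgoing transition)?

Reachable = {0,5}
  0: b→5  [1 out]
  5: a→5  [1 out]

Answer: DEADLOCK-FREE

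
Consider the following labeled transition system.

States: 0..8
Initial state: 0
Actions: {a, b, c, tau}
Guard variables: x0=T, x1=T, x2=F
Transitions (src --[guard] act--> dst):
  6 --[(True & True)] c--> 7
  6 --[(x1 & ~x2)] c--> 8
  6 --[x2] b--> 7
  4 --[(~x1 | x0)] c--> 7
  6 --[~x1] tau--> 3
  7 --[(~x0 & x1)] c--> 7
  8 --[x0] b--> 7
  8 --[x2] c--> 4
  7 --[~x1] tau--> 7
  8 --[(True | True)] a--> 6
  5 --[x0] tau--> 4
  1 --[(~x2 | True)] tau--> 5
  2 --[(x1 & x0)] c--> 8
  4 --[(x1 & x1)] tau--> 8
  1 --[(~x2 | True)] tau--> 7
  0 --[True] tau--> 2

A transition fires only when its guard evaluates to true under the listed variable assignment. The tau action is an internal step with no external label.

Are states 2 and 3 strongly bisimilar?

Answer: NOT BISIMILAR

Trace:
Bisimulation quotient by refinement:
  π0 = {{0,1,2,3,4,5,6,7,8}}
  π1 = {{0,1,5},{2,6},{3,7},{4},{8}}
  π2 = {{0},{1},{2},{3,7},{4},{5},{6},{8}}
stable after 3 split(s): 8 block(s)
class of 2: {2}; class of 3: {3,7}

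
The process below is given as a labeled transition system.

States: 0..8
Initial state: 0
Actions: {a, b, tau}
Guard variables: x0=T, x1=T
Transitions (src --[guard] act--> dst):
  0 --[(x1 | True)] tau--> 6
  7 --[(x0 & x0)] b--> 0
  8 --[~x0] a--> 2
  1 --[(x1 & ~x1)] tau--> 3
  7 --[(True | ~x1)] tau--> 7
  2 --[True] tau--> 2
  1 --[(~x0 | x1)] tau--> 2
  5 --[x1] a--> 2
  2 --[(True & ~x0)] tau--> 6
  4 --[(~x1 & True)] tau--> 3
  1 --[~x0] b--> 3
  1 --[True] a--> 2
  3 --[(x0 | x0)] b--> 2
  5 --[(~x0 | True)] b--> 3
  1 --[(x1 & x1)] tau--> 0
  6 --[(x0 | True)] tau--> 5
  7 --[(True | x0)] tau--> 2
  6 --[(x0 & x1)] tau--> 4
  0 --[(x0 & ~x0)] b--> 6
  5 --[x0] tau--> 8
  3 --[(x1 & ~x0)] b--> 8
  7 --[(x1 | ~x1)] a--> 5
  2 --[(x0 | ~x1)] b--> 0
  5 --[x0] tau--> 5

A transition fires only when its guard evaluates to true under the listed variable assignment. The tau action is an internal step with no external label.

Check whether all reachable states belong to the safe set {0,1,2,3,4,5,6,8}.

Safe = {0,1,2,3,4,5,6,8}
Reachable = {0,2,3,4,5,6,8}
  0: ✓
  2: ✓
  3: ✓
  4: ✓
  5: ✓
  6: ✓
  8: ✓

Answer: INVARIANT HOLDS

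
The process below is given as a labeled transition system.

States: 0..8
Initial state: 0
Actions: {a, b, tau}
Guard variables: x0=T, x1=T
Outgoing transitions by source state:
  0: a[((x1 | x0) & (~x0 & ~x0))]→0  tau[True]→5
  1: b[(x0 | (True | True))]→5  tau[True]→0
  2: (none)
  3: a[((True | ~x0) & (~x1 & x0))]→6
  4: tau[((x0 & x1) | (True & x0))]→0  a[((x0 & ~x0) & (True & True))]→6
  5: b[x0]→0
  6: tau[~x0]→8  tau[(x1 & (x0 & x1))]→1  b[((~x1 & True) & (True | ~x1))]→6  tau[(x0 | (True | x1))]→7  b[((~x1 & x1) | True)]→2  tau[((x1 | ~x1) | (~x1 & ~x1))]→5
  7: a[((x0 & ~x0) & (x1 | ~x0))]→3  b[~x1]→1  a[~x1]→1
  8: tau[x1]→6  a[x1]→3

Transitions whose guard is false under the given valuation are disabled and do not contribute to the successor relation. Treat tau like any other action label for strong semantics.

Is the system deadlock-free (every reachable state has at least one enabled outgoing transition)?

Reachable = {0,5}
  0: tau→5  [deg 1]
  5: b→0  [deg 1]

Answer: DEADLOCK-FREE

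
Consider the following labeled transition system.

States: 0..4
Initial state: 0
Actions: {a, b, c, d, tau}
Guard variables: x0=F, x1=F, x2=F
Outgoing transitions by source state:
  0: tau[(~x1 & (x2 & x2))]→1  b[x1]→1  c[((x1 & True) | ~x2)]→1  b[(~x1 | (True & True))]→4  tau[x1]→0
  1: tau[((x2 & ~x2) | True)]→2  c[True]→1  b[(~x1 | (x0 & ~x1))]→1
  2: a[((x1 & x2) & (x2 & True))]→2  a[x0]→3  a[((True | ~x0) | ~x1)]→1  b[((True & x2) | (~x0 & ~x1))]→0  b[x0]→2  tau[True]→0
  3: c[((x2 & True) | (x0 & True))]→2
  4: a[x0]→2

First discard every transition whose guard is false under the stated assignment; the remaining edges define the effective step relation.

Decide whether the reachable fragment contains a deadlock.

Reach set: {0,1,2,4}
  0: b→4  c→1  [deg 2]
  1: b→1  c→1  tau→2  [deg 3]
  2: a→1  b→0  tau→0  [deg 3]
  4: ∅  [no exit]
witness 4: b

Answer: DEADLOCK at state 4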